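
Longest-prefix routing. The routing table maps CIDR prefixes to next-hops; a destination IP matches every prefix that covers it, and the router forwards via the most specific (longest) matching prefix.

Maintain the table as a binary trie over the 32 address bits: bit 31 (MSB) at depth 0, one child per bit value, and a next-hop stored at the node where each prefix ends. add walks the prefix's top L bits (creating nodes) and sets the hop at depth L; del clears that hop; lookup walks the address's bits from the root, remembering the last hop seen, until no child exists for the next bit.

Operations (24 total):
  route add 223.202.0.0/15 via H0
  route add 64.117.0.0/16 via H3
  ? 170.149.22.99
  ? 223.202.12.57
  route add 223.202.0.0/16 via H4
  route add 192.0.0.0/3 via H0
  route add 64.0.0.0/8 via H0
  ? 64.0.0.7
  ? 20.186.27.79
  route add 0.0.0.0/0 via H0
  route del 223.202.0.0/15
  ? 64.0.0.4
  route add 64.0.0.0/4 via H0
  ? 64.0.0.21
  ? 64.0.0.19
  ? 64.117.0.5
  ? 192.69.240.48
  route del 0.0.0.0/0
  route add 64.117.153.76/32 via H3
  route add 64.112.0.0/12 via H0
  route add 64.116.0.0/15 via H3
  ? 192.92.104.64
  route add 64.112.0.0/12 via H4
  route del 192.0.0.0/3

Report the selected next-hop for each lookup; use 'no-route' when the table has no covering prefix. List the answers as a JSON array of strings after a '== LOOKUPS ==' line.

Apply in order:
  + 223.202.0.0/15 (H0) depth=15
  + 64.117.0.0/16 (H3) depth=16
  Q 170.149.22.99: descend 1 ; hops seen [∅] ; pick no-route
  Q 223.202.12.57: descend 110111111100101 ; hops seen [H0] ; pick H0
  + 223.202.0.0/16 (H4) depth=16
  + 192.0.0.0/3 (H0) depth=3
  + 64.0.0.0/8 (H0) depth=8
  Q 64.0.0.7: descend 010000000 ; hops seen [H0] ; pick H0
  Q 20.186.27.79: descend 0 ; hops seen [∅] ; pick no-route
  + 0.0.0.0/0 (H0) depth=0
  del 223.202.0.0/15 (clear depth 15)
  Q 64.0.0.4: descend 010000000 ; hops seen [H0,H0] ; pick H0
  + 64.0.0.0/4 (H0) depth=4
  Q 64.0.0.21: descend 010000000 ; hops seen [H0,H0,H0] ; pick H0
  Q 64.0.0.19: descend 010000000 ; hops seen [H0,H0,H0] ; pick H0
  Q 64.117.0.5: descend 0100000001110101 ; hops seen [H0,H0,H0,H3] ; pick H3
  Q 192.69.240.48: descend 110 ; hops seen [H0,H0] ; pick H0
  del 0.0.0.0/0 (clear depth 0)
  + 64.117.153.76/32 (H3) depth=32
  + 64.112.0.0/12 (H0) depth=12
  + 64.116.0.0/15 (H3) depth=15
  Q 192.92.104.64: descend 110 ; hops seen [H0] ; pick H0
  + 64.112.0.0/12 (H4) depth=12
  del 192.0.0.0/3 (clear depth 3)

== LOOKUPS ==
["no-route","H0","H0","no-route","H0","H0","H0","H3","H0","H0"]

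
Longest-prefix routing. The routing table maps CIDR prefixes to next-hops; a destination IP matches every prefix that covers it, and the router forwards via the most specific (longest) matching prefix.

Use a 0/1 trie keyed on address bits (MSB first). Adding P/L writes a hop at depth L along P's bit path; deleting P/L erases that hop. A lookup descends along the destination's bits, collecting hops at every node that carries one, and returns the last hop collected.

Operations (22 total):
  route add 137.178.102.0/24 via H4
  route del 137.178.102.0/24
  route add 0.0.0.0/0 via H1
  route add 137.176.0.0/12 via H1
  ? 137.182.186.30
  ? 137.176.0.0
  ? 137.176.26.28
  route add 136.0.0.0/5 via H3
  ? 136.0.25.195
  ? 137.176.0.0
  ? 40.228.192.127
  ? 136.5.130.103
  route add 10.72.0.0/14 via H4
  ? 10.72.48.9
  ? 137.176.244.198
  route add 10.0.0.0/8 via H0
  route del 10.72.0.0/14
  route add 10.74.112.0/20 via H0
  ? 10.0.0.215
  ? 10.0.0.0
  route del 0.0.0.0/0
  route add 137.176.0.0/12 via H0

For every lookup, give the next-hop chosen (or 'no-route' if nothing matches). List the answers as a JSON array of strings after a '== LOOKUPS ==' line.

Trace:
  add 137.178.102.0/24 -> H4 at depth 24
  - 137.178.102.0/24 clear@24
  add 0.0.0.0/0 -> H1 at depth 0
  add 137.176.0.0/12 -> H1 at depth 12
  lookup 137.182.186.30: bits 1000100110110 walk d0:H1→d1:-→d2:-→d3:-→d4:-→d5:-→d6:-→d7:-→d8:-→d9:-→d10:-→d11:-→d12:H1→d13:- -> H1
  lookup 137.176.0.0: bits 10001001101100 walk d0:H1→d1:-→d2:-→d3:-→d4:-→d5:-→d6:-→d7:-→d8:-→d9:-→d10:-→d11:-→d12:H1→d13:-→d14:- -> H1
  lookup 137.176.26.28: bits 10001001101100 walk d0:H1→d1:-→d2:-→d3:-→d4:-→d5:-→d6:-→d7:-→d8:-→d9:-→d10:-→d11:-→d12:H1→d13:-→d14:- -> H1
  add 136.0.0.0/5 -> H3 at depth 5
  lookup 136.0.25.195: bits 1000100 walk d0:H1→d1:-→d2:-→d3:-→d4:-→d5:H3→d6:-→d7:- -> H3
  lookup 137.176.0.0: bits 10001001101100 walk d0:H1→d1:-→d2:-→d3:-→d4:-→d5:H3→d6:-→d7:-→d8:-→d9:-→d10:-→d11:-→d12:H1→d13:-→d14:- -> H1
  lookup 40.228.192.127: bits ε walk d0:H1 -> H1
  lookup 136.5.130.103: bits 1000100 walk d0:H1→d1:-→d2:-→d3:-→d4:-→d5:H3→d6:-→d7:- -> H3
  add 10.72.0.0/14 -> H4 at depth 14
  lookup 10.72.48.9: bits 00001010010010 walk d0:H1→d1:-→d2:-→d3:-→d4:-→d5:-→d6:-→d7:-→d8:-→d9:-→d10:-→d11:-→d12:-→d13:-→d14:H4 -> H4
  lookup 137.176.244.198: bits 10001001101100 walk d0:H1→d1:-→d2:-→d3:-→d4:-→d5:H3→d6:-→d7:-→d8:-→d9:-→d10:-→d11:-→d12:H1→d13:-→d14:- -> H1
  add 10.0.0.0/8 -> H0 at depth 8
  - 10.72.0.0/14 clear@14
  add 10.74.112.0/20 -> H0 at depth 20
  lookup 10.0.0.215: bits 000010100 walk d0:H1→d1:-→d2:-→d3:-→d4:-→d5:-→d6:-→d7:-→d8:H0→d9:- -> H0
  lookup 10.0.0.0: bits 000010100 walk d0:H1→d1:-→d2:-→d3:-→d4:-→d5:-→d6:-→d7:-→d8:H0→d9:- -> H0
  - 0.0.0.0/0 clear@0
  add 137.176.0.0/12 -> H0 at depth 12

== LOOKUPS ==
["H1","H1","H1","H3","H1","H1","H3","H4","H1","H0","H0"]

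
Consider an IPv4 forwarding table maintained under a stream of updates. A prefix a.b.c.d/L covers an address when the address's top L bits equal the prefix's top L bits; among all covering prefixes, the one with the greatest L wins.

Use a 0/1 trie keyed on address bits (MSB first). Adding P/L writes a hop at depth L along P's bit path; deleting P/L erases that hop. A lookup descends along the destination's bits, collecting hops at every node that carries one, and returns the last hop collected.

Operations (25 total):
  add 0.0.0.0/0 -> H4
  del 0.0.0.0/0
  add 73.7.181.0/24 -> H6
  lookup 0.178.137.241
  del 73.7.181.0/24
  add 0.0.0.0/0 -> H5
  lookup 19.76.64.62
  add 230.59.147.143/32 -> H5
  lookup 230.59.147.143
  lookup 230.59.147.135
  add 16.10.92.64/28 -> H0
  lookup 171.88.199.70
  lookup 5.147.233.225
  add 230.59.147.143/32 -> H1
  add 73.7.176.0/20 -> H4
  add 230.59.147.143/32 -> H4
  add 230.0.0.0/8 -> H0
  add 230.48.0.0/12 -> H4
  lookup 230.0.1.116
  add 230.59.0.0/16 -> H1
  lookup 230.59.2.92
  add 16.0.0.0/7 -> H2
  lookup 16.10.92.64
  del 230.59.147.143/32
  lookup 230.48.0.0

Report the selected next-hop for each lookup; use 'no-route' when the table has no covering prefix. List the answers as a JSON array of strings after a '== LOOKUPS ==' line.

Process each operation:
  + 0.0.0.0/0 (H4) depth=0
  - 0.0.0.0/0 clear@0
  + 73.7.181.0/24 (H6) depth=24
  lookup 0.178.137.241: bits 0 walk d0:-→d1:- -> no-route
  - 73.7.181.0/24 clear@24
  + 0.0.0.0/0 (H5) depth=0
  lookup 19.76.64.62: bits 0 walk d0:H5→d1:- -> H5
  + 230.59.147.143/32 (H5) depth=32
  lookup 230.59.147.143: bits 11100110001110111001001110001111 walk d0:H5→d1:-→d2:-→d3:-→d4:-→d5:-→d6:-→d7:-→d8:-→d9:-→d10:-→d11:-→d12:-→d13:-→d14:-→d15:-→d16:-→d17:-→d18:-→d19:-→d20:-→d21:-→d22:-→d23:-→d24:-→d25:-→d26:-→d27:-→d28:-→d29:-→d30:-→d31:-→d32:H5 -> H5
  lookup 230.59.147.135: bits 1110011000111011100100111000 walk d0:H5→d1:-→d2:-→d3:-→d4:-→d5:-→d6:-→d7:-→d8:-→d9:-→d10:-→d11:-→d12:-→d13:-→d14:-→d15:-→d16:-→d17:-→d18:-→d19:-→d20:-→d21:-→d22:-→d23:-→d24:-→d25:-→d26:-→d27:-→d28:- -> H5
  + 16.10.92.64/28 (H0) depth=28
  lookup 171.88.199.70: bits 1 walk d0:H5→d1:- -> H5
  lookup 5.147.233.225: bits 000 walk d0:H5→d1:-→d2:-→d3:- -> H5
  + 230.59.147.143/32 (H1) depth=32
  + 73.7.176.0/20 (H4) depth=20
  + 230.59.147.143/32 (H4) depth=32
  + 230.0.0.0/8 (H0) depth=8
  + 230.48.0.0/12 (H4) depth=12
  lookup 230.0.1.116: bits 1110011000 walk d0:H5→d1:-→d2:-→d3:-→d4:-→d5:-→d6:-→d7:-→d8:H0→d9:-→d10:- -> H0
  + 230.59.0.0/16 (H1) depth=16
  lookup 230.59.2.92: bits 1110011000111011 walk d0:H5→d1:-→d2:-→d3:-→d4:-→d5:-→d6:-→d7:-→d8:H0→d9:-→d10:-→d11:-→d12:H4→d13:-→d14:-→d15:-→d16:H1 -> H1
  + 16.0.0.0/7 (H2) depth=7
  lookup 16.10.92.64: bits 0001000000001010010111000100 walk d0:H5→d1:-→d2:-→d3:-→d4:-→d5:-→d6:-→d7:H2→d8:-→d9:-→d10:-→d11:-→d12:-→d13:-→d14:-→d15:-→d16:-→d17:-→d18:-→d19:-→d20:-→d21:-→d22:-→d23:-→d24:-→d25:-→d26:-→d27:-→d28:H0 -> H0
  - 230.59.147.143/32 clear@32
  lookup 230.48.0.0: bits 111001100011 walk d0:H5→d1:-→d2:-→d3:-→d4:-→d5:-→d6:-→d7:-→d8:H0→d9:-→d10:-→d11:-→d12:H4 -> H4

== LOOKUPS ==
["no-route","H5","H5","H5","H5","H5","H0","H1","H0","H4"]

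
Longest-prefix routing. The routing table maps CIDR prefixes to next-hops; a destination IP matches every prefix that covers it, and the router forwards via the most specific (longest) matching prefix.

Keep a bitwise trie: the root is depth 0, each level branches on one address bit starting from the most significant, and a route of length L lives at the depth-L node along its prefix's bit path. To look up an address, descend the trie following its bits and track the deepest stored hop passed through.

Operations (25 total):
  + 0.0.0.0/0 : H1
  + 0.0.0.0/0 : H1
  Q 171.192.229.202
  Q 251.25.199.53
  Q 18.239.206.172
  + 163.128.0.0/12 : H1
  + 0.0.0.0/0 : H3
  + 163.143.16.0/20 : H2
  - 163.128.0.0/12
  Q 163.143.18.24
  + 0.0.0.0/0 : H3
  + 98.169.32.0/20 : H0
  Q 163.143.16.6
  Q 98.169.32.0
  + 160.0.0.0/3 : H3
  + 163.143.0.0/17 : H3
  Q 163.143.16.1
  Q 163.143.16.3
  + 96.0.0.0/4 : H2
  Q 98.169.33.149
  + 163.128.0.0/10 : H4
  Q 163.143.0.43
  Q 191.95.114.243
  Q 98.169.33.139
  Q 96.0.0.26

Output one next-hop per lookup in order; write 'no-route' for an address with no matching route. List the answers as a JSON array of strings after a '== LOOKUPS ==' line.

Apply in order:
  add 0.0.0.0/0 -> H1 at depth 0
  add 0.0.0.0/0 -> H1 at depth 0
  lookup 171.192.229.202: bits ε walk d0:H1 -> H1
  lookup 251.25.199.53: bits ε walk d0:H1 -> H1
  lookup 18.239.206.172: bits ε walk d0:H1 -> H1
  add 163.128.0.0/12 -> H1 at depth 12
  add 0.0.0.0/0 -> H3 at depth 0
  add 163.143.16.0/20 -> H2 at depth 20
  - 163.128.0.0/12 clear@12
  lookup 163.143.18.24: bits 10100011100011110001 walk d0:H3→d1:-→d2:-→d3:-→d4:-→d5:-→d6:-→d7:-→d8:-→d9:-→d10:-→d11:-→d12:-→d13:-→d14:-→d15:-→d16:-→d17:-→d18:-→d19:-→d20:H2 -> H2
  add 0.0.0.0/0 -> H3 at depth 0
  add 98.169.32.0/20 -> H0 at depth 20
  lookup 163.143.16.6: bits 10100011100011110001 walk d0:H3→d1:-→d2:-→d3:-→d4:-→d5:-→d6:-→d7:-→d8:-→d9:-→d10:-→d11:-→d12:-→d13:-→d14:-→d15:-→d16:-→d17:-→d18:-→d19:-→d20:H2 -> H2
  lookup 98.169.32.0: bits 01100010101010010010 walk d0:H3→d1:-→d2:-→d3:-→d4:-→d5:-→d6:-→d7:-→d8:-→d9:-→d10:-→d11:-→d12:-→d13:-→d14:-→d15:-→d16:-→d17:-→d18:-→d19:-→d20:H0 -> H0
  add 160.0.0.0/3 -> H3 at depth 3
  add 163.143.0.0/17 -> H3 at depth 17
  lookup 163.143.16.1: bits 10100011100011110001 walk d0:H3→d1:-→d2:-→d3:H3→d4:-→d5:-→d6:-→d7:-→d8:-→d9:-→d10:-→d11:-→d12:-→d13:-→d14:-→d15:-→d16:-→d17:H3→d18:-→d19:-→d20:H2 -> H2
  lookup 163.143.16.3: bits 10100011100011110001 walk d0:H3→d1:-→d2:-→d3:H3→d4:-→d5:-→d6:-→d7:-→d8:-→d9:-→d10:-→d11:-→d12:-→d13:-→d14:-→d15:-→d16:-→d17:H3→d18:-→d19:-→d20:H2 -> H2
  add 96.0.0.0/4 -> H2 at depth 4
  lookup 98.169.33.149: bits 01100010101010010010 walk d0:H3→d1:-→d2:-→d3:-→d4:H2→d5:-→d6:-→d7:-→d8:-→d9:-→d10:-→d11:-→d12:-→d13:-→d14:-→d15:-→d16:-→d17:-→d18:-→d19:-→d20:H0 -> H0
  add 163.128.0.0/10 -> H4 at depth 10
  lookup 163.143.0.43: bits 1010001110001111000 walk d0:H3→d1:-→d2:-→d3:H3→d4:-→d5:-→d6:-→d7:-→d8:-→d9:-→d10:H4→d11:-→d12:-→d13:-→d14:-→d15:-→d16:-→d17:H3→d18:-→d19:- -> H3
  lookup 191.95.114.243: bits 101 walk d0:H3→d1:-→d2:-→d3:H3 -> H3
  lookup 98.169.33.139: bits 01100010101010010010 walk d0:H3→d1:-→d2:-→d3:-→d4:H2→d5:-→d6:-→d7:-→d8:-→d9:-→d10:-→d11:-→d12:-→d13:-→d14:-→d15:-→d16:-→d17:-→d18:-→d19:-→d20:H0 -> H0
  lookup 96.0.0.26: bits 011000 walk d0:H3→d1:-→d2:-→d3:-→d4:H2→d5:-→d6:- -> H2

== LOOKUPS ==
["H1","H1","H1","H2","H2","H0","H2","H2","H0","H3","H3","H0","H2"]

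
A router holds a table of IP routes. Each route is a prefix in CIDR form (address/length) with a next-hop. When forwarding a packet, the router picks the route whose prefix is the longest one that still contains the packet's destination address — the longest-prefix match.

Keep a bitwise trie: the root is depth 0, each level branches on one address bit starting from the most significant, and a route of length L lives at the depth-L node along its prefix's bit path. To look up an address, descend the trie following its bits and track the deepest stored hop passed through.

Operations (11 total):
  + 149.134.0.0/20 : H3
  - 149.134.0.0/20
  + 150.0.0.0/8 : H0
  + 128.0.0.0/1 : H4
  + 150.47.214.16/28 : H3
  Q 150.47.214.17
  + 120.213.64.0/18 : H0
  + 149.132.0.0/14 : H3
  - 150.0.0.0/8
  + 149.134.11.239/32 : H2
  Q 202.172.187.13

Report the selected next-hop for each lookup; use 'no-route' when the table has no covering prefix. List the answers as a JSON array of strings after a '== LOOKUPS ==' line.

Process each operation:
  add 149.134.0.0/20 -> H3 at depth 20
  - 149.134.0.0/20 clear@20
  add 150.0.0.0/8 -> H0 at depth 8
  add 128.0.0.0/1 -> H4 at depth 1
  add 150.47.214.16/28 -> H3 at depth 28
  ? 150.47.214.17  path d0:-→d1:H4→d2:-→d3:-→d4:-→d5:-→d6:-→d7:-→d8:H0→d9:-→d10:-→d11:-→d12:-→d13:-→d14:-→d15:-→d16:-→d17:-→d18:-→d19:-→d20:-→d21:-→d22:-→d23:-→d24:-→d25:-→d26:-→d27:-→d28:H3  best=H3
  add 120.213.64.0/18 -> H0 at depth 18
  add 149.132.0.0/14 -> H3 at depth 14
  - 150.0.0.0/8 clear@8
  add 149.134.11.239/32 -> H2 at depth 32
  ? 202.172.187.13  path d0:-→d1:H4  best=H4

== LOOKUPS ==
["H3","H4"]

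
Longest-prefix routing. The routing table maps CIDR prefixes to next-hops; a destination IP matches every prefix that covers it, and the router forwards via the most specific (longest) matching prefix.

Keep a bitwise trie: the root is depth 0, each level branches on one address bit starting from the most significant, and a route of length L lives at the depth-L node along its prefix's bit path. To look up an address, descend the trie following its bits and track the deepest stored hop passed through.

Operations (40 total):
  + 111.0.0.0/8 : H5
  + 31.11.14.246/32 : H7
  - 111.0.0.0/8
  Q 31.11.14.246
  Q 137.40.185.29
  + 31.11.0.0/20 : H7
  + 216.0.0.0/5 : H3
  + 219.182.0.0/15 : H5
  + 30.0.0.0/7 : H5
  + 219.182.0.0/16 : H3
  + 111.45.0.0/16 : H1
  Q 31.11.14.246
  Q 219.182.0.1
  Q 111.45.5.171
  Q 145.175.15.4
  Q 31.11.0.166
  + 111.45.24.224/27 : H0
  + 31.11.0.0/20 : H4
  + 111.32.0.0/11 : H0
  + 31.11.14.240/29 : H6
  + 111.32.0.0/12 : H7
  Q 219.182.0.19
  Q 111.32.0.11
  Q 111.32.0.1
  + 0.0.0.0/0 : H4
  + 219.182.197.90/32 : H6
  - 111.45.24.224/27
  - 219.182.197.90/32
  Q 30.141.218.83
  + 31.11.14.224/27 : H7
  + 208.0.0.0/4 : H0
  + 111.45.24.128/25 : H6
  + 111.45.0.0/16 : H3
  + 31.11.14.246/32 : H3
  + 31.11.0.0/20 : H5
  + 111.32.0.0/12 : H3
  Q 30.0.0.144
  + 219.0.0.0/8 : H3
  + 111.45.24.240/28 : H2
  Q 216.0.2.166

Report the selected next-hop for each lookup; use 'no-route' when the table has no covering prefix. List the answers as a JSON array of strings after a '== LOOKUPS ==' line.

Process each operation:
  + 111.0.0.0/8 (H5) depth=8
  + 31.11.14.246/32 (H7) depth=32
  del 111.0.0.0/8 (clear depth 8)
  ? 31.11.14.246  path d0:-→d1:-→d2:-→d3:-→d4:-→d5:-→d6:-→d7:-→d8:-→d9:-→d10:-→d11:-→d12:-→d13:-→d14:-→d15:-→d16:-→d17:-→d18:-→d19:-→d20:-→d21:-→d22:-→d23:-→d24:-→d25:-→d26:-→d27:-→d28:-→d29:-→d30:-→d31:-→d32:H7  best=H7
  ? 137.40.185.29  path d0:-  best=no-route
  + 31.11.0.0/20 (H7) depth=20
  + 216.0.0.0/5 (H3) depth=5
  + 219.182.0.0/15 (H5) depth=15
  + 30.0.0.0/7 (H5) depth=7
  + 219.182.0.0/16 (H3) depth=16
  + 111.45.0.0/16 (H1) depth=16
  ? 31.11.14.246  path d0:-→d1:-→d2:-→d3:-→d4:-→d5:-→d6:-→d7:H5→d8:-→d9:-→d10:-→d11:-→d12:-→d13:-→d14:-→d15:-→d16:-→d17:-→d18:-→d19:-→d20:H7→d21:-→d22:-→d23:-→d24:-→d25:-→d26:-→d27:-→d28:-→d29:-→d30:-→d31:-→d32:H7  best=H7
  ? 219.182.0.1  path d0:-→d1:-→d2:-→d3:-→d4:-→d5:H3→d6:-→d7:-→d8:-→d9:-→d10:-→d11:-→d12:-→d13:-→d14:-→d15:H5→d16:H3  best=H3
  ? 111.45.5.171  path d0:-→d1:-→d2:-→d3:-→d4:-→d5:-→d6:-→d7:-→d8:-→d9:-→d10:-→d11:-→d12:-→d13:-→d14:-→d15:-→d16:H1  best=H1
  ? 145.175.15.4  path d0:-→d1:-  best=no-route
  ? 31.11.0.166  path d0:-→d1:-→d2:-→d3:-→d4:-→d5:-→d6:-→d7:H5→d8:-→d9:-→d10:-→d11:-→d12:-→d13:-→d14:-→d15:-→d16:-→d17:-→d18:-→d19:-→d20:H7  best=H7
  + 111.45.24.224/27 (H0) depth=27
  + 31.11.0.0/20 (H4) depth=20
  + 111.32.0.0/11 (H0) depth=11
  + 31.11.14.240/29 (H6) depth=29
  + 111.32.0.0/12 (H7) depth=12
  ? 219.182.0.19  path d0:-→d1:-→d2:-→d3:-→d4:-→d5:H3→d6:-→d7:-→d8:-→d9:-→d10:-→d11:-→d12:-→d13:-→d14:-→d15:H5→d16:H3  best=H3
  ? 111.32.0.11  path d0:-→d1:-→d2:-→d3:-→d4:-→d5:-→d6:-→d7:-→d8:-→d9:-→d10:-→d11:H0→d12:H7  best=H7
  ? 111.32.0.1  path d0:-→d1:-→d2:-→d3:-→d4:-→d5:-→d6:-→d7:-→d8:-→d9:-→d10:-→d11:H0→d12:H7  best=H7
  + 0.0.0.0/0 (H4) depth=0
  + 219.182.197.90/32 (H6) depth=32
  del 111.45.24.224/27 (clear depth 27)
  del 219.182.197.90/32 (clear depth 32)
  ? 30.141.218.83  path d0:H4→d1:-→d2:-→d3:-→d4:-→d5:-→d6:-→d7:H5  best=H5
  + 31.11.14.224/27 (H7) depth=27
  + 208.0.0.0/4 (H0) depth=4
  + 111.45.24.128/25 (H6) depth=25
  + 111.45.0.0/16 (H3) depth=16
  + 31.11.14.246/32 (H3) depth=32
  + 31.11.0.0/20 (H5) depth=20
  + 111.32.0.0/12 (H3) depth=12
  ? 30.0.0.144  path d0:H4→d1:-→d2:-→d3:-→d4:-→d5:-→d6:-→d7:H5  best=H5
  + 219.0.0.0/8 (H3) depth=8
  + 111.45.24.240/28 (H2) depth=28
  ? 216.0.2.166  path d0:H4→d1:-→d2:-→d3:-→d4:H0→d5:H3→d6:-  best=H3

== LOOKUPS ==
["H7","no-route","H7","H3","H1","no-route","H7","H3","H7","H7","H5","H5","H3"]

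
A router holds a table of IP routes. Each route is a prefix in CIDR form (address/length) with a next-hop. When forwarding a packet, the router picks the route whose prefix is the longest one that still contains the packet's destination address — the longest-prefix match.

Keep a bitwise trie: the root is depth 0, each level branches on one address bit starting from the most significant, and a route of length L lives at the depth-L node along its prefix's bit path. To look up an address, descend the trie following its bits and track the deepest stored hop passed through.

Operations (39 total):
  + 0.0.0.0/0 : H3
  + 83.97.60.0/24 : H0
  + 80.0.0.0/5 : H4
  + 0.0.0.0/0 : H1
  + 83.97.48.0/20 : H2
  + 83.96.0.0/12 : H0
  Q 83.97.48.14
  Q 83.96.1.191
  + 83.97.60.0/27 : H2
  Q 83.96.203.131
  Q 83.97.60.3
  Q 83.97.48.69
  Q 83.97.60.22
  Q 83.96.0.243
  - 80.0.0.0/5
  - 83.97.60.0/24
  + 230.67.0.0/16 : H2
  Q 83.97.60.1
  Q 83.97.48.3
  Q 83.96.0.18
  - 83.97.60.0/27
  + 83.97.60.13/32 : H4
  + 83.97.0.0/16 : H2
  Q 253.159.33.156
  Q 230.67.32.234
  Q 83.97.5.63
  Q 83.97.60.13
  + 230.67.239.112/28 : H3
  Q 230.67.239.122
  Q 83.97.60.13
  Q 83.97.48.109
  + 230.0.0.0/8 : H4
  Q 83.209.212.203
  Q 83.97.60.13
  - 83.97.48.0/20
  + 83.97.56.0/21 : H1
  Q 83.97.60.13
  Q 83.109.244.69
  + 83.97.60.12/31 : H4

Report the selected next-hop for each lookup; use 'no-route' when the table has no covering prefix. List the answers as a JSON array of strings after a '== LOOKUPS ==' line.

Process each operation:
  + 0.0.0.0/0 (H3) depth=0
  + 83.97.60.0/24 (H0) depth=24
  + 80.0.0.0/5 (H4) depth=5
  + 0.0.0.0/0 (H1) depth=0
  + 83.97.48.0/20 (H2) depth=20
  + 83.96.0.0/12 (H0) depth=12
  ? 83.97.48.14  path d0:H1→d1:-→d2:-→d3:-→d4:-→d5:H4→d6:-→d7:-→d8:-→d9:-→d10:-→d11:-→d12:H0→d13:-→d14:-→d15:-→d16:-→d17:-→d18:-→d19:-→d20:H2  best=H2
  ? 83.96.1.191  path d0:H1→d1:-→d2:-→d3:-→d4:-→d5:H4→d6:-→d7:-→d8:-→d9:-→d10:-→d11:-→d12:H0→d13:-→d14:-→d15:-  best=H0
  + 83.97.60.0/27 (H2) depth=27
  ? 83.96.203.131  path d0:H1→d1:-→d2:-→d3:-→d4:-→d5:H4→d6:-→d7:-→d8:-→d9:-→d10:-→d11:-→d12:H0→d13:-→d14:-→d15:-  best=H0
  ? 83.97.60.3  path d0:H1→d1:-→d2:-→d3:-→d4:-→d5:H4→d6:-→d7:-→d8:-→d9:-→d10:-→d11:-→d12:H0→d13:-→d14:-→d15:-→d16:-→d17:-→d18:-→d19:-→d20:H2→d21:-→d22:-→d23:-→d24:H0→d25:-→d26:-→d27:H2  best=H2
  ? 83.97.48.69  path d0:H1→d1:-→d2:-→d3:-→d4:-→d5:H4→d6:-→d7:-→d8:-→d9:-→d10:-→d11:-→d12:H0→d13:-→d14:-→d15:-→d16:-→d17:-→d18:-→d19:-→d20:H2  best=H2
  ? 83.97.60.22  path d0:H1→d1:-→d2:-→d3:-→d4:-→d5:H4→d6:-→d7:-→d8:-→d9:-→d10:-→d11:-→d12:H0→d13:-→d14:-→d15:-→d16:-→d17:-→d18:-→d19:-→d20:H2→d21:-→d22:-→d23:-→d24:H0→d25:-→d26:-→d27:H2  best=H2
  ? 83.96.0.243  path d0:H1→d1:-→d2:-→d3:-→d4:-→d5:H4→d6:-→d7:-→d8:-→d9:-→d10:-→d11:-→d12:H0→d13:-→d14:-→d15:-  best=H0
  del 80.0.0.0/5 (clear depth 5)
  del 83.97.60.0/24 (clear depth 24)
  + 230.67.0.0/16 (H2) depth=16
  ? 83.97.60.1  path d0:H1→d1:-→d2:-→d3:-→d4:-→d5:-→d6:-→d7:-→d8:-→d9:-→d10:-→d11:-→d12:H0→d13:-→d14:-→d15:-→d16:-→d17:-→d18:-→d19:-→d20:H2→d21:-→d22:-→d23:-→d24:-→d25:-→d26:-→d27:H2  best=H2
  ? 83.97.48.3  path d0:H1→d1:-→d2:-→d3:-→d4:-→d5:-→d6:-→d7:-→d8:-→d9:-→d10:-→d11:-→d12:H0→d13:-→d14:-→d15:-→d16:-→d17:-→d18:-→d19:-→d20:H2  best=H2
  ? 83.96.0.18  path d0:H1→d1:-→d2:-→d3:-→d4:-→d5:-→d6:-→d7:-→d8:-→d9:-→d10:-→d11:-→d12:H0→d13:-→d14:-→d15:-  best=H0
  del 83.97.60.0/27 (clear depth 27)
  + 83.97.60.13/32 (H4) depth=32
  + 83.97.0.0/16 (H2) depth=16
  ? 253.159.33.156  path d0:H1→d1:-→d2:-→d3:-  best=H1
  ? 230.67.32.234  path d0:H1→d1:-→d2:-→d3:-→d4:-→d5:-→d6:-→d7:-→d8:-→d9:-→d10:-→d11:-→d12:-→d13:-→d14:-→d15:-→d16:H2  best=H2
  ? 83.97.5.63  path d0:H1→d1:-→d2:-→d3:-→d4:-→d5:-→d6:-→d7:-→d8:-→d9:-→d10:-→d11:-→d12:H0→d13:-→d14:-→d15:-→d16:H2→d17:-→d18:-  best=H2
  ? 83.97.60.13  path d0:H1→d1:-→d2:-→d3:-→d4:-→d5:-→d6:-→d7:-→d8:-→d9:-→d10:-→d11:-→d12:H0→d13:-→d14:-→d15:-→d16:H2→d17:-→d18:-→d19:-→d20:H2→d21:-→d22:-→d23:-→d24:-→d25:-→d26:-→d27:-→d28:-→d29:-→d30:-→d31:-→d32:H4  best=H4
  + 230.67.239.112/28 (H3) depth=28
  ? 230.67.239.122  path d0:H1→d1:-→d2:-→d3:-→d4:-→d5:-→d6:-→d7:-→d8:-→d9:-→d10:-→d11:-→d12:-→d13:-→d14:-→d15:-→d16:H2→d17:-→d18:-→d19:-→d20:-→d21:-→d22:-→d23:-→d24:-→d25:-→d26:-→d27:-→d28:H3  best=H3
  ? 83.97.60.13  path d0:H1→d1:-→d2:-→d3:-→d4:-→d5:-→d6:-→d7:-→d8:-→d9:-→d10:-→d11:-→d12:H0→d13:-→d14:-→d15:-→d16:H2→d17:-→d18:-→d19:-→d20:H2→d21:-→d22:-→d23:-→d24:-→d25:-→d26:-→d27:-→d28:-→d29:-→d30:-→d31:-→d32:H4  best=H4
  ? 83.97.48.109  path d0:H1→d1:-→d2:-→d3:-→d4:-→d5:-→d6:-→d7:-→d8:-→d9:-→d10:-→d11:-→d12:H0→d13:-→d14:-→d15:-→d16:H2→d17:-→d18:-→d19:-→d20:H2  best=H2
  + 230.0.0.0/8 (H4) depth=8
  ? 83.209.212.203  path d0:H1→d1:-→d2:-→d3:-→d4:-→d5:-→d6:-→d7:-→d8:-  best=H1
  ? 83.97.60.13  path d0:H1→d1:-→d2:-→d3:-→d4:-→d5:-→d6:-→d7:-→d8:-→d9:-→d10:-→d11:-→d12:H0→d13:-→d14:-→d15:-→d16:H2→d17:-→d18:-→d19:-→d20:H2→d21:-→d22:-→d23:-→d24:-→d25:-→d26:-→d27:-→d28:-→d29:-→d30:-→d31:-→d32:H4  best=H4
  del 83.97.48.0/20 (clear depth 20)
  + 83.97.56.0/21 (H1) depth=21
  ? 83.97.60.13  path d0:H1→d1:-→d2:-→d3:-→d4:-→d5:-→d6:-→d7:-→d8:-→d9:-→d10:-→d11:-→d12:H0→d13:-→d14:-→d15:-→d16:H2→d17:-→d18:-→d19:-→d20:-→d21:H1→d22:-→d23:-→d24:-→d25:-→d26:-→d27:-→d28:-→d29:-→d30:-→d31:-→d32:H4  best=H4
  ? 83.109.244.69  path d0:H1→d1:-→d2:-→d3:-→d4:-→d5:-→d6:-→d7:-→d8:-→d9:-→d10:-→d11:-→d12:H0  best=H0
  + 83.97.60.12/31 (H4) depth=31

== LOOKUPS ==
["H2","H0","H0","H2","H2","H2","H0","H2","H2","H0","H1","H2","H2","H4","H3","H4","H2","H1","H4","H4","H0"]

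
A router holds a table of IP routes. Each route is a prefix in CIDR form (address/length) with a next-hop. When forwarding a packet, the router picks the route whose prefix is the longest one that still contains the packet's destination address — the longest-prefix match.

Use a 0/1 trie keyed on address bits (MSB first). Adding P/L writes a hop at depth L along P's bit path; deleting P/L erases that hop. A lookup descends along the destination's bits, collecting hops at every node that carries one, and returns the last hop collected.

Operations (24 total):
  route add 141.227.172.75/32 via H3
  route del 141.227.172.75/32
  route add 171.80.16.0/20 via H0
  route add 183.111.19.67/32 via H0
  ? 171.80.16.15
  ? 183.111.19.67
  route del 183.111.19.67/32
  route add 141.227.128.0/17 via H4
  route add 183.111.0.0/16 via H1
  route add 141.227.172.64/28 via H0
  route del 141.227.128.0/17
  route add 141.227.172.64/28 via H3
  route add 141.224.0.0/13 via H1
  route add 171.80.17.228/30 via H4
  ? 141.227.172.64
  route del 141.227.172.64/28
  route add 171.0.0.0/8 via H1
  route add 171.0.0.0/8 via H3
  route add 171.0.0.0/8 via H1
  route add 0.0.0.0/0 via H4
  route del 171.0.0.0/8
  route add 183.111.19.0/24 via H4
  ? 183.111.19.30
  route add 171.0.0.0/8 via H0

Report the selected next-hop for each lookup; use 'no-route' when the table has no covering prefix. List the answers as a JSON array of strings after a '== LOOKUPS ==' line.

Apply in order:
  add 141.227.172.75/32 -> H3 at depth 32
  - 141.227.172.75/32 clear@32
  add 171.80.16.0/20 -> H0 at depth 20
  add 183.111.19.67/32 -> H0 at depth 32
  ? 171.80.16.15  path d0:-→d1:-→d2:-→d3:-→d4:-→d5:-→d6:-→d7:-→d8:-→d9:-→d10:-→d11:-→d12:-→d13:-→d14:-→d15:-→d16:-→d17:-→d18:-→d19:-→d20:H0  best=H0
  ? 183.111.19.67  path d0:-→d1:-→d2:-→d3:-→d4:-→d5:-→d6:-→d7:-→d8:-→d9:-→d10:-→d11:-→d12:-→d13:-→d14:-→d15:-→d16:-→d17:-→d18:-→d19:-→d20:-→d21:-→d22:-→d23:-→d24:-→d25:-→d26:-→d27:-→d28:-→d29:-→d30:-→d31:-→d32:H0  best=H0
  - 183.111.19.67/32 clear@32
  add 141.227.128.0/17 -> H4 at depth 17
  add 183.111.0.0/16 -> H1 at depth 16
  add 141.227.172.64/28 -> H0 at depth 28
  - 141.227.128.0/17 clear@17
  add 141.227.172.64/28 -> H3 at depth 28
  add 141.224.0.0/13 -> H1 at depth 13
  add 171.80.17.228/30 -> H4 at depth 30
  ? 141.227.172.64  path d0:-→d1:-→d2:-→d3:-→d4:-→d5:-→d6:-→d7:-→d8:-→d9:-→d10:-→d11:-→d12:-→d13:H1→d14:-→d15:-→d16:-→d17:-→d18:-→d19:-→d20:-→d21:-→d22:-→d23:-→d24:-→d25:-→d26:-→d27:-→d28:H3  best=H3
  - 141.227.172.64/28 clear@28
  add 171.0.0.0/8 -> H1 at depth 8
  add 171.0.0.0/8 -> H3 at depth 8
  add 171.0.0.0/8 -> H1 at depth 8
  add 0.0.0.0/0 -> H4 at depth 0
  - 171.0.0.0/8 clear@8
  add 183.111.19.0/24 -> H4 at depth 24
  ? 183.111.19.30  path d0:H4→d1:-→d2:-→d3:-→d4:-→d5:-→d6:-→d7:-→d8:-→d9:-→d10:-→d11:-→d12:-→d13:-→d14:-→d15:-→d16:H1→d17:-→d18:-→d19:-→d20:-→d21:-→d22:-→d23:-→d24:H4→d25:-  best=H4
  add 171.0.0.0/8 -> H0 at depth 8

== LOOKUPS ==
["H0","H0","H3","H4"]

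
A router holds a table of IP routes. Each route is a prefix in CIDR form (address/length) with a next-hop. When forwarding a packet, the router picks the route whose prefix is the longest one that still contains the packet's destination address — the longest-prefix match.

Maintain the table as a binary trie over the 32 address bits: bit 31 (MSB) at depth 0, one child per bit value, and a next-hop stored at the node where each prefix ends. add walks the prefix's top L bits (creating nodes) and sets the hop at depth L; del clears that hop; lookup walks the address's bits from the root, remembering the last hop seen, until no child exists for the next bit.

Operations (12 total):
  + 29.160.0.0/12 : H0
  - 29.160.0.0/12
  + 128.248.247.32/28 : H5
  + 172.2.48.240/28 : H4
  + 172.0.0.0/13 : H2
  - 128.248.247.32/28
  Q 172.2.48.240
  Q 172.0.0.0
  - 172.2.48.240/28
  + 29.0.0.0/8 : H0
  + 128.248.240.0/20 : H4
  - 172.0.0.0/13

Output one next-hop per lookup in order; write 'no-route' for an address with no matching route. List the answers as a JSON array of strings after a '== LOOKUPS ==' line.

Trace:
  add 29.160.0.0/12 -> H0 at depth 12
  del 29.160.0.0/12 (clear depth 12)
  add 128.248.247.32/28 -> H5 at depth 28
  add 172.2.48.240/28 -> H4 at depth 28
  add 172.0.0.0/13 -> H2 at depth 13
  del 128.248.247.32/28 (clear depth 28)
  Q 172.2.48.240: descend 1010110000000010001100001111 ; hops seen [H2,H4] ; pick H4
  Q 172.0.0.0: descend 10101100000000 ; hops seen [H2] ; pick H2
  del 172.2.48.240/28 (clear depth 28)
  add 29.0.0.0/8 -> H0 at depth 8
  add 128.248.240.0/20 -> H4 at depth 20
  del 172.0.0.0/13 (clear depth 13)

== LOOKUPS ==
["H4","H2"]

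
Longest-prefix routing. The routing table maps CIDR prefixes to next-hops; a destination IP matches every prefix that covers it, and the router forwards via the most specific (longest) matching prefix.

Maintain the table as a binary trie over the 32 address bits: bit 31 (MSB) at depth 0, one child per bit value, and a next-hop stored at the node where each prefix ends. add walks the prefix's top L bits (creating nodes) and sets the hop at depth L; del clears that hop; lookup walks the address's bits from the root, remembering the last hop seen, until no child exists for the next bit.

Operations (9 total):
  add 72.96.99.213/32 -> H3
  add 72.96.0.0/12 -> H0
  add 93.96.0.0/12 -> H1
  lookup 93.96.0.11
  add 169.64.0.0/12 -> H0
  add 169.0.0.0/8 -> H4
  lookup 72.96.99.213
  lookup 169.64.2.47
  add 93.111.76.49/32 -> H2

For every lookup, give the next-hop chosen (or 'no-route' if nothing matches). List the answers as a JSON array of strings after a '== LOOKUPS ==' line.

Trace:
  + 72.96.99.213/32 (H3) depth=32
  + 72.96.0.0/12 (H0) depth=12
  + 93.96.0.0/12 (H1) depth=12
  Q 93.96.0.11: descend 010111010110 ; hops seen [H1] ; pick H1
  + 169.64.0.0/12 (H0) depth=12
  + 169.0.0.0/8 (H4) depth=8
  Q 72.96.99.213: descend 01001000011000000110001111010101 ; hops seen [H0,H3] ; pick H3
  Q 169.64.2.47: descend 101010010100 ; hops seen [H4,H0] ; pick H0
  + 93.111.76.49/32 (H2) depth=32

== LOOKUPS ==
["H1","H3","H0"]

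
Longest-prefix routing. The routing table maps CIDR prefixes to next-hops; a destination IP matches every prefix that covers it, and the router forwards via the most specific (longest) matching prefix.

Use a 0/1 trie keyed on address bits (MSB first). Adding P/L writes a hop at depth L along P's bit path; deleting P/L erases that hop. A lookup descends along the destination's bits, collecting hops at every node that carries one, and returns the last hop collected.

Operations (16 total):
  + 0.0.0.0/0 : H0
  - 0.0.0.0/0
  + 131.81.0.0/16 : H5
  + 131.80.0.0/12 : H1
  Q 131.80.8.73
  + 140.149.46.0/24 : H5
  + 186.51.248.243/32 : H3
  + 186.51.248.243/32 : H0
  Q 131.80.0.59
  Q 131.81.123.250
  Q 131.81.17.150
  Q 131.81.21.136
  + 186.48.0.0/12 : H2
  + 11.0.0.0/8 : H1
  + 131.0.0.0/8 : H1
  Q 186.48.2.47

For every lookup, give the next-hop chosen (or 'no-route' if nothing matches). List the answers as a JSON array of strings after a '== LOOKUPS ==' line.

Apply in order:
  + 0.0.0.0/0 (H0) depth=0
  del 0.0.0.0/0 (clear depth 0)
  + 131.81.0.0/16 (H5) depth=16
  + 131.80.0.0/12 (H1) depth=12
  ? 131.80.8.73  path d0:-→d1:-→d2:-→d3:-→d4:-→d5:-→d6:-→d7:-→d8:-→d9:-→d10:-→d11:-→d12:H1→d13:-→d14:-→d15:-  best=H1
  + 140.149.46.0/24 (H5) depth=24
  + 186.51.248.243/32 (H3) depth=32
  + 186.51.248.243/32 (H0) depth=32
  ? 131.80.0.59  path d0:-→d1:-→d2:-→d3:-→d4:-→d5:-→d6:-→d7:-→d8:-→d9:-→d10:-→d11:-→d12:H1→d13:-→d14:-→d15:-  best=H1
  ? 131.81.123.250  path d0:-→d1:-→d2:-→d3:-→d4:-→d5:-→d6:-→d7:-→d8:-→d9:-→d10:-→d11:-→d12:H1→d13:-→d14:-→d15:-→d16:H5  best=H5
  ? 131.81.17.150  path d0:-→d1:-→d2:-→d3:-→d4:-→d5:-→d6:-→d7:-→d8:-→d9:-→d10:-→d11:-→d12:H1→d13:-→d14:-→d15:-→d16:H5  best=H5
  ? 131.81.21.136  path d0:-→d1:-→d2:-→d3:-→d4:-→d5:-→d6:-→d7:-→d8:-→d9:-→d10:-→d11:-→d12:H1→d13:-→d14:-→d15:-→d16:H5  best=H5
  + 186.48.0.0/12 (H2) depth=12
  + 11.0.0.0/8 (H1) depth=8
  + 131.0.0.0/8 (H1) depth=8
  ? 186.48.2.47  path d0:-→d1:-→d2:-→d3:-→d4:-→d5:-→d6:-→d7:-→d8:-→d9:-→d10:-→d11:-→d12:H2→d13:-→d14:-  best=H2

== LOOKUPS ==
["H1","H1","H5","H5","H5","H2"]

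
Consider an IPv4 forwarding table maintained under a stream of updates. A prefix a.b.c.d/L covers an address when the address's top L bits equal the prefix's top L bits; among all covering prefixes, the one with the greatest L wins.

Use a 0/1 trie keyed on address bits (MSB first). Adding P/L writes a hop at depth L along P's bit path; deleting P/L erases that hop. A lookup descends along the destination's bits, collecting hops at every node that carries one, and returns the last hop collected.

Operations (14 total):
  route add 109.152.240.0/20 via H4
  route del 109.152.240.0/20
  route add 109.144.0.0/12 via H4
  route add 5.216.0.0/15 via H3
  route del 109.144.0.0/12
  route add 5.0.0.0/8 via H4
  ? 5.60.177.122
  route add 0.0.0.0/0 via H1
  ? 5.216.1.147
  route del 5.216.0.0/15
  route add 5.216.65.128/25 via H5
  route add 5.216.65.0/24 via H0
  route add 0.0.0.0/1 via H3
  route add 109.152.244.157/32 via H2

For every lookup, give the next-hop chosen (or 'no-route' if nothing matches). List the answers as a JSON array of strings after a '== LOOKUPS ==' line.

Process each operation:
  + 109.152.240.0/20 (H4) depth=20
  - 109.152.240.0/20 clear@20
  + 109.144.0.0/12 (H4) depth=12
  + 5.216.0.0/15 (H3) depth=15
  - 109.144.0.0/12 clear@12
  + 5.0.0.0/8 (H4) depth=8
  ? 5.60.177.122  path d0:-→d1:-→d2:-→d3:-→d4:-→d5:-→d6:-→d7:-→d8:H4  best=H4
  + 0.0.0.0/0 (H1) depth=0
  ? 5.216.1.147  path d0:H1→d1:-→d2:-→d3:-→d4:-→d5:-→d6:-→d7:-→d8:H4→d9:-→d10:-→d11:-→d12:-→d13:-→d14:-→d15:H3  best=H3
  - 5.216.0.0/15 clear@15
  + 5.216.65.128/25 (H5) depth=25
  + 5.216.65.0/24 (H0) depth=24
  + 0.0.0.0/1 (H3) depth=1
  + 109.152.244.157/32 (H2) depth=32

== LOOKUPS ==
["H4","H3"]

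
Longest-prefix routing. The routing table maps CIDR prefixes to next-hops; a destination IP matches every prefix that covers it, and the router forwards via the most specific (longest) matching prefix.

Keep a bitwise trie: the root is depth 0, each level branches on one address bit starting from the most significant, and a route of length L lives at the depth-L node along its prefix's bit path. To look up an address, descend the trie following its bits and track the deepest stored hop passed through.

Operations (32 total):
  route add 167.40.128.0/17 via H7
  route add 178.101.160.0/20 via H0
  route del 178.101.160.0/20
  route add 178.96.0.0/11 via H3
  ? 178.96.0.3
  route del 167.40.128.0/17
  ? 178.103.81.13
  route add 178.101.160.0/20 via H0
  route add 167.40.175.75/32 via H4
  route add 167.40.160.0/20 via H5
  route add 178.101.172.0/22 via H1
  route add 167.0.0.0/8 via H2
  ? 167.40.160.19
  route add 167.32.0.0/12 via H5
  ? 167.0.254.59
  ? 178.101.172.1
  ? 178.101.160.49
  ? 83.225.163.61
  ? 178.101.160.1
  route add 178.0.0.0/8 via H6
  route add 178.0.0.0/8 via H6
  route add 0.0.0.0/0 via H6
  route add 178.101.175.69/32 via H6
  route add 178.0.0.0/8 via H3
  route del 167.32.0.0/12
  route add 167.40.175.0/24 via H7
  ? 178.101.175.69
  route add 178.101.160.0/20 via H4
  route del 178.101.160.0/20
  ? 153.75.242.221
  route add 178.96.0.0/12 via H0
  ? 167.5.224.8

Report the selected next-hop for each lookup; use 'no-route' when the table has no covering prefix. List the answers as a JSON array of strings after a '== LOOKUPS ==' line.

Trace:
  + 167.40.128.0/17 (H7) depth=17
  + 178.101.160.0/20 (H0) depth=20
  - 178.101.160.0/20 clear@20
  + 178.96.0.0/11 (H3) depth=11
  ? 178.96.0.3  path d0:-→d1:-→d2:-→d3:-→d4:-→d5:-→d6:-→d7:-→d8:-→d9:-→d10:-→d11:H3→d12:-→d13:-  best=H3
  - 167.40.128.0/17 clear@17
  ? 178.103.81.13  path d0:-→d1:-→d2:-→d3:-→d4:-→d5:-→d6:-→d7:-→d8:-→d9:-→d10:-→d11:H3→d12:-→d13:-→d14:-  best=H3
  + 178.101.160.0/20 (H0) depth=20
  + 167.40.175.75/32 (H4) depth=32
  + 167.40.160.0/20 (H5) depth=20
  + 178.101.172.0/22 (H1) depth=22
  + 167.0.0.0/8 (H2) depth=8
  ? 167.40.160.19  path d0:-→d1:-→d2:-→d3:-→d4:-→d5:-→d6:-→d7:-→d8:H2→d9:-→d10:-→d11:-→d12:-→d13:-→d14:-→d15:-→d16:-→d17:-→d18:-→d19:-→d20:H5  best=H5
  + 167.32.0.0/12 (H5) depth=12
  ? 167.0.254.59  path d0:-→d1:-→d2:-→d3:-→d4:-→d5:-→d6:-→d7:-→d8:H2→d9:-→d10:-  best=H2
  ? 178.101.172.1  path d0:-→d1:-→d2:-→d3:-→d4:-→d5:-→d6:-→d7:-→d8:-→d9:-→d10:-→d11:H3→d12:-→d13:-→d14:-→d15:-→d16:-→d17:-→d18:-→d19:-→d20:H0→d21:-→d22:H1  best=H1
  ? 178.101.160.49  path d0:-→d1:-→d2:-→d3:-→d4:-→d5:-→d6:-→d7:-→d8:-→d9:-→d10:-→d11:H3→d12:-→d13:-→d14:-→d15:-→d16:-→d17:-→d18:-→d19:-→d20:H0  best=H0
  ? 83.225.163.61  path d0:-  best=no-route
  ? 178.101.160.1  path d0:-→d1:-→d2:-→d3:-→d4:-→d5:-→d6:-→d7:-→d8:-→d9:-→d10:-→d11:H3→d12:-→d13:-→d14:-→d15:-→d16:-→d17:-→d18:-→d19:-→d20:H0  best=H0
  + 178.0.0.0/8 (H6) depth=8
  + 178.0.0.0/8 (H6) depth=8
  + 0.0.0.0/0 (H6) depth=0
  + 178.101.175.69/32 (H6) depth=32
  + 178.0.0.0/8 (H3) depth=8
  - 167.32.0.0/12 clear@12
  + 167.40.175.0/24 (H7) depth=24
  ? 178.101.175.69  path d0:H6→d1:-→d2:-→d3:-→d4:-→d5:-→d6:-→d7:-→d8:H3→d9:-→d10:-→d11:H3→d12:-→d13:-→d14:-→d15:-→d16:-→d17:-→d18:-→d19:-→d20:H0→d21:-→d22:H1→d23:-→d24:-→d25:-→d26:-→d27:-→d28:-→d29:-→d30:-→d31:-→d32:H6  best=H6
  + 178.101.160.0/20 (H4) depth=20
  - 178.101.160.0/20 clear@20
  ? 153.75.242.221  path d0:H6→d1:-→d2:-  best=H6
  + 178.96.0.0/12 (H0) depth=12
  ? 167.5.224.8  path d0:H6→d1:-→d2:-→d3:-→d4:-→d5:-→d6:-→d7:-→d8:H2→d9:-→d10:-  best=H2

== LOOKUPS ==
["H3","H3","H5","H2","H1","H0","no-route","H0","H6","H6","H2"]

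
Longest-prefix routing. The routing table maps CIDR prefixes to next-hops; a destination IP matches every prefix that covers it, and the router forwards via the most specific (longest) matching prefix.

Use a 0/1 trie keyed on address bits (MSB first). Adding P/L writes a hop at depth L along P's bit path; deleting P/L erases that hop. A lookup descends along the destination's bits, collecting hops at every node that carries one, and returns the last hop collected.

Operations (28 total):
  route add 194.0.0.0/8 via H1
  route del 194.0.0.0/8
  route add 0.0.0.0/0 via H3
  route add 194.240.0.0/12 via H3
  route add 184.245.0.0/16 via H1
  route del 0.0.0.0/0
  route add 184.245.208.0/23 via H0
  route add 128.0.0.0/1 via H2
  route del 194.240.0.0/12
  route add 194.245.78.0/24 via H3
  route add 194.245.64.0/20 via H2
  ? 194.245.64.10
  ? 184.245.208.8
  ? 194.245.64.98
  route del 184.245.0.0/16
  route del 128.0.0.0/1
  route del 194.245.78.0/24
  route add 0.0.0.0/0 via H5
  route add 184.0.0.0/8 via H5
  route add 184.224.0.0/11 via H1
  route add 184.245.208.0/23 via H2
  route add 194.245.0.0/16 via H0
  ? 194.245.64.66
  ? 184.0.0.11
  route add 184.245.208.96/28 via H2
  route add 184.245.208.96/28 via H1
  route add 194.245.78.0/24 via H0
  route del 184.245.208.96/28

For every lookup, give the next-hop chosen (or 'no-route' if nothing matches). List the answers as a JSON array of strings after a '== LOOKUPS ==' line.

Trace:
  + 194.0.0.0/8 (H1) depth=8
  - 194.0.0.0/8 clear@8
  + 0.0.0.0/0 (H3) depth=0
  + 194.240.0.0/12 (H3) depth=12
  + 184.245.0.0/16 (H1) depth=16
  - 0.0.0.0/0 clear@0
  + 184.245.208.0/23 (H0) depth=23
  + 128.0.0.0/1 (H2) depth=1
  - 194.240.0.0/12 clear@12
  + 194.245.78.0/24 (H3) depth=24
  + 194.245.64.0/20 (H2) depth=20
  lookup 194.245.64.10: bits 11000010111101010100 walk d0:-→d1:H2→d2:-→d3:-→d4:-→d5:-→d6:-→d7:-→d8:-→d9:-→d10:-→d11:-→d12:-→d13:-→d14:-→d15:-→d16:-→d17:-→d18:-→d19:-→d20:H2 -> H2
  lookup 184.245.208.8: bits 10111000111101011101000 walk d0:-→d1:H2→d2:-→d3:-→d4:-→d5:-→d6:-→d7:-→d8:-→d9:-→d10:-→d11:-→d12:-→d13:-→d14:-→d15:-→d16:H1→d17:-→d18:-→d19:-→d20:-→d21:-→d22:-→d23:H0 -> H0
  lookup 194.245.64.98: bits 11000010111101010100 walk d0:-→d1:H2→d2:-→d3:-→d4:-→d5:-→d6:-→d7:-→d8:-→d9:-→d10:-→d11:-→d12:-→d13:-→d14:-→d15:-→d16:-→d17:-→d18:-→d19:-→d20:H2 -> H2
  - 184.245.0.0/16 clear@16
  - 128.0.0.0/1 clear@1
  - 194.245.78.0/24 clear@24
  + 0.0.0.0/0 (H5) depth=0
  + 184.0.0.0/8 (H5) depth=8
  + 184.224.0.0/11 (H1) depth=11
  + 184.245.208.0/23 (H2) depth=23
  + 194.245.0.0/16 (H0) depth=16
  lookup 194.245.64.66: bits 11000010111101010100 walk d0:H5→d1:-→d2:-→d3:-→d4:-→d5:-→d6:-→d7:-→d8:-→d9:-→d10:-→d11:-→d12:-→d13:-→d14:-→d15:-→d16:H0→d17:-→d18:-→d19:-→d20:H2 -> H2
  lookup 184.0.0.11: bits 10111000 walk d0:H5→d1:-→d2:-→d3:-→d4:-→d5:-→d6:-→d7:-→d8:H5 -> H5
  + 184.245.208.96/28 (H2) depth=28
  + 184.245.208.96/28 (H1) depth=28
  + 194.245.78.0/24 (H0) depth=24
  - 184.245.208.96/28 clear@28

== LOOKUPS ==
["H2","H0","H2","H2","H5"]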